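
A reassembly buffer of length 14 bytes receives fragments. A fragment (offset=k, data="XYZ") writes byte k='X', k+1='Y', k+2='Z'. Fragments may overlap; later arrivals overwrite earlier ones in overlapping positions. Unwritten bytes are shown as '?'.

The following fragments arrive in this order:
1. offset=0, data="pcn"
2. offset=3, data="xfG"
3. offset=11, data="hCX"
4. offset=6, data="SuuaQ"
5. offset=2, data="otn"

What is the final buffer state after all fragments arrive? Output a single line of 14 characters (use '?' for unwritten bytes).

Answer: pcotnGSuuaQhCX

Derivation:
Fragment 1: offset=0 data="pcn" -> buffer=pcn???????????
Fragment 2: offset=3 data="xfG" -> buffer=pcnxfG????????
Fragment 3: offset=11 data="hCX" -> buffer=pcnxfG?????hCX
Fragment 4: offset=6 data="SuuaQ" -> buffer=pcnxfGSuuaQhCX
Fragment 5: offset=2 data="otn" -> buffer=pcotnGSuuaQhCX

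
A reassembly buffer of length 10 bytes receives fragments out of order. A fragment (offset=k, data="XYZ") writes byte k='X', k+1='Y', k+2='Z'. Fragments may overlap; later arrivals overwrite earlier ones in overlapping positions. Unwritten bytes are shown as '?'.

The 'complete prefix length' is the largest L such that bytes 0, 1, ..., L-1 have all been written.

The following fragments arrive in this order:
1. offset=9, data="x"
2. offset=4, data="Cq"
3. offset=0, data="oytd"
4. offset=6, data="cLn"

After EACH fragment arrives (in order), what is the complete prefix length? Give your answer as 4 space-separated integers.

Answer: 0 0 6 10

Derivation:
Fragment 1: offset=9 data="x" -> buffer=?????????x -> prefix_len=0
Fragment 2: offset=4 data="Cq" -> buffer=????Cq???x -> prefix_len=0
Fragment 3: offset=0 data="oytd" -> buffer=oytdCq???x -> prefix_len=6
Fragment 4: offset=6 data="cLn" -> buffer=oytdCqcLnx -> prefix_len=10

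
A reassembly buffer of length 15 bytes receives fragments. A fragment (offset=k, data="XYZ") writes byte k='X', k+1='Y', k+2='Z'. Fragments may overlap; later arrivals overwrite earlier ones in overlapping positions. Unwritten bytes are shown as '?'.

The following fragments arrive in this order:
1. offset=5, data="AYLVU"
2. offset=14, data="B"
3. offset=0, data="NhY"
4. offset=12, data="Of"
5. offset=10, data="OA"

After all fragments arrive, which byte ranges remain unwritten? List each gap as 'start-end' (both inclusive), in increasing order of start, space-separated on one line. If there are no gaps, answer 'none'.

Answer: 3-4

Derivation:
Fragment 1: offset=5 len=5
Fragment 2: offset=14 len=1
Fragment 3: offset=0 len=3
Fragment 4: offset=12 len=2
Fragment 5: offset=10 len=2
Gaps: 3-4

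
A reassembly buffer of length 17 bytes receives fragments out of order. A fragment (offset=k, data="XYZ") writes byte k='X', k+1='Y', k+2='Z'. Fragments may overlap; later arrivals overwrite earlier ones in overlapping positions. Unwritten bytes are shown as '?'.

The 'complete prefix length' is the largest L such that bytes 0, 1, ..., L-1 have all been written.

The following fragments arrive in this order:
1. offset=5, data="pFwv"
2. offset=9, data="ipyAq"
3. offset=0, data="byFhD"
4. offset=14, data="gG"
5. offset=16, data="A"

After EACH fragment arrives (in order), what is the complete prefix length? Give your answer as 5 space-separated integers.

Fragment 1: offset=5 data="pFwv" -> buffer=?????pFwv???????? -> prefix_len=0
Fragment 2: offset=9 data="ipyAq" -> buffer=?????pFwvipyAq??? -> prefix_len=0
Fragment 3: offset=0 data="byFhD" -> buffer=byFhDpFwvipyAq??? -> prefix_len=14
Fragment 4: offset=14 data="gG" -> buffer=byFhDpFwvipyAqgG? -> prefix_len=16
Fragment 5: offset=16 data="A" -> buffer=byFhDpFwvipyAqgGA -> prefix_len=17

Answer: 0 0 14 16 17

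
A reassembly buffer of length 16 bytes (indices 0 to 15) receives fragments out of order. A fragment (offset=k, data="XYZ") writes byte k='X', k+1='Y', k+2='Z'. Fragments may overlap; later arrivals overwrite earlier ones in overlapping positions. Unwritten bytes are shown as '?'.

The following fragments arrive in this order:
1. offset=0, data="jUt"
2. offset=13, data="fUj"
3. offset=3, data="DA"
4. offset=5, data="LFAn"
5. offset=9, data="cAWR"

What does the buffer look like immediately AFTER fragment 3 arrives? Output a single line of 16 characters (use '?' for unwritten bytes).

Fragment 1: offset=0 data="jUt" -> buffer=jUt?????????????
Fragment 2: offset=13 data="fUj" -> buffer=jUt??????????fUj
Fragment 3: offset=3 data="DA" -> buffer=jUtDA????????fUj

Answer: jUtDA????????fUj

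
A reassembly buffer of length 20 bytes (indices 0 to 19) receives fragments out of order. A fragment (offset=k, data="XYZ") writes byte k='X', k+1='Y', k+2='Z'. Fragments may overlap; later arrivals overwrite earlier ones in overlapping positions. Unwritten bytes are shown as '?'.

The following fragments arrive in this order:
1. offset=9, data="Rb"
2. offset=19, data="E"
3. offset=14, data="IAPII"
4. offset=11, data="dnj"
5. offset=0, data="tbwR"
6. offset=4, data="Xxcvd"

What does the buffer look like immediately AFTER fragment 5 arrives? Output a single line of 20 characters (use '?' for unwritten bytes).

Answer: tbwR?????RbdnjIAPIIE

Derivation:
Fragment 1: offset=9 data="Rb" -> buffer=?????????Rb?????????
Fragment 2: offset=19 data="E" -> buffer=?????????Rb????????E
Fragment 3: offset=14 data="IAPII" -> buffer=?????????Rb???IAPIIE
Fragment 4: offset=11 data="dnj" -> buffer=?????????RbdnjIAPIIE
Fragment 5: offset=0 data="tbwR" -> buffer=tbwR?????RbdnjIAPIIE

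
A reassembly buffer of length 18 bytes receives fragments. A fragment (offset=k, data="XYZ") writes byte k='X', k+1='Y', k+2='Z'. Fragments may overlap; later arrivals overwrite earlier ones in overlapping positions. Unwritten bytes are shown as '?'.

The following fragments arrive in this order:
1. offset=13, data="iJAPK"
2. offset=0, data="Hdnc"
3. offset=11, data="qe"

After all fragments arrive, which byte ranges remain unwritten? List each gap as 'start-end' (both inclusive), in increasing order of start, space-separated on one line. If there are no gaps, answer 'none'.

Fragment 1: offset=13 len=5
Fragment 2: offset=0 len=4
Fragment 3: offset=11 len=2
Gaps: 4-10

Answer: 4-10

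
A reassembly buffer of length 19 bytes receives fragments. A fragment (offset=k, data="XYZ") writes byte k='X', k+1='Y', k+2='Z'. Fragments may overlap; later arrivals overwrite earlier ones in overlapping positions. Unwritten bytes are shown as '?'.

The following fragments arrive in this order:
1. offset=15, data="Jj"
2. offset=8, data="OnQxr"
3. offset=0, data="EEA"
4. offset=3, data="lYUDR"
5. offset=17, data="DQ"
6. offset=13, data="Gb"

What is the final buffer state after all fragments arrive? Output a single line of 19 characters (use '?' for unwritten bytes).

Fragment 1: offset=15 data="Jj" -> buffer=???????????????Jj??
Fragment 2: offset=8 data="OnQxr" -> buffer=????????OnQxr??Jj??
Fragment 3: offset=0 data="EEA" -> buffer=EEA?????OnQxr??Jj??
Fragment 4: offset=3 data="lYUDR" -> buffer=EEAlYUDROnQxr??Jj??
Fragment 5: offset=17 data="DQ" -> buffer=EEAlYUDROnQxr??JjDQ
Fragment 6: offset=13 data="Gb" -> buffer=EEAlYUDROnQxrGbJjDQ

Answer: EEAlYUDROnQxrGbJjDQ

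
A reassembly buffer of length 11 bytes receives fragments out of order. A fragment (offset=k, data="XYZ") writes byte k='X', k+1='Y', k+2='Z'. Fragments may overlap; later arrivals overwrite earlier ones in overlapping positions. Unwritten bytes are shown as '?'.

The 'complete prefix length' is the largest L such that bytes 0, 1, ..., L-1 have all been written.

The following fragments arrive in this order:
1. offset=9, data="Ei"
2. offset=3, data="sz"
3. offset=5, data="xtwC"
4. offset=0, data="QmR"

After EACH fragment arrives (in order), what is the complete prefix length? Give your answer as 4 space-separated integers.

Fragment 1: offset=9 data="Ei" -> buffer=?????????Ei -> prefix_len=0
Fragment 2: offset=3 data="sz" -> buffer=???sz????Ei -> prefix_len=0
Fragment 3: offset=5 data="xtwC" -> buffer=???szxtwCEi -> prefix_len=0
Fragment 4: offset=0 data="QmR" -> buffer=QmRszxtwCEi -> prefix_len=11

Answer: 0 0 0 11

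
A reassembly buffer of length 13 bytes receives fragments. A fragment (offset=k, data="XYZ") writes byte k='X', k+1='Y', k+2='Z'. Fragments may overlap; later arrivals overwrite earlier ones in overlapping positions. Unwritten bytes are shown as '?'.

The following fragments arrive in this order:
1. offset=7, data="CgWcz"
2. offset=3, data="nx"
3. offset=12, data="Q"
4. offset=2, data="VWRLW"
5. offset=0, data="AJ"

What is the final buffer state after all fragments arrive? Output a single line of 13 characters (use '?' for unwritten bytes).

Answer: AJVWRLWCgWczQ

Derivation:
Fragment 1: offset=7 data="CgWcz" -> buffer=???????CgWcz?
Fragment 2: offset=3 data="nx" -> buffer=???nx??CgWcz?
Fragment 3: offset=12 data="Q" -> buffer=???nx??CgWczQ
Fragment 4: offset=2 data="VWRLW" -> buffer=??VWRLWCgWczQ
Fragment 5: offset=0 data="AJ" -> buffer=AJVWRLWCgWczQ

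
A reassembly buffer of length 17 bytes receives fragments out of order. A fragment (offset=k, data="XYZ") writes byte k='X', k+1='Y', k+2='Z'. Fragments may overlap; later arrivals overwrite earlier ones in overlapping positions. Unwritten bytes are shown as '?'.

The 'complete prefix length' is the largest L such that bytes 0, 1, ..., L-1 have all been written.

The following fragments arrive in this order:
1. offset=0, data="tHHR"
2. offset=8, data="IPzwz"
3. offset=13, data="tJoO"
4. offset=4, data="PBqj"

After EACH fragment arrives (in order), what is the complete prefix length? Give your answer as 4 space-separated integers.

Answer: 4 4 4 17

Derivation:
Fragment 1: offset=0 data="tHHR" -> buffer=tHHR????????????? -> prefix_len=4
Fragment 2: offset=8 data="IPzwz" -> buffer=tHHR????IPzwz???? -> prefix_len=4
Fragment 3: offset=13 data="tJoO" -> buffer=tHHR????IPzwztJoO -> prefix_len=4
Fragment 4: offset=4 data="PBqj" -> buffer=tHHRPBqjIPzwztJoO -> prefix_len=17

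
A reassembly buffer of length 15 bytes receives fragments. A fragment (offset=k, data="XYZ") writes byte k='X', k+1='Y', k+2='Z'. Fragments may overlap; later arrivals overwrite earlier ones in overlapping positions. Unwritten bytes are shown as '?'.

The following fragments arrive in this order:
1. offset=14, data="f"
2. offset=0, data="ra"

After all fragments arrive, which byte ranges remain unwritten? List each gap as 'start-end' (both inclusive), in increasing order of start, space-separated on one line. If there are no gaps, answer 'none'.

Fragment 1: offset=14 len=1
Fragment 2: offset=0 len=2
Gaps: 2-13

Answer: 2-13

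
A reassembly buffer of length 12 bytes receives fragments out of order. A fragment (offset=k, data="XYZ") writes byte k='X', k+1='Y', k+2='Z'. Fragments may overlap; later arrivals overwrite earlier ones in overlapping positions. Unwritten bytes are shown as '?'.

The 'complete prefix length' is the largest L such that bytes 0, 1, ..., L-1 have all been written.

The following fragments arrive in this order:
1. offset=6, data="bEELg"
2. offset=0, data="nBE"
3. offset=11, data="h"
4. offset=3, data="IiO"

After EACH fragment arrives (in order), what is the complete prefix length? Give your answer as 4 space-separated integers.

Answer: 0 3 3 12

Derivation:
Fragment 1: offset=6 data="bEELg" -> buffer=??????bEELg? -> prefix_len=0
Fragment 2: offset=0 data="nBE" -> buffer=nBE???bEELg? -> prefix_len=3
Fragment 3: offset=11 data="h" -> buffer=nBE???bEELgh -> prefix_len=3
Fragment 4: offset=3 data="IiO" -> buffer=nBEIiObEELgh -> prefix_len=12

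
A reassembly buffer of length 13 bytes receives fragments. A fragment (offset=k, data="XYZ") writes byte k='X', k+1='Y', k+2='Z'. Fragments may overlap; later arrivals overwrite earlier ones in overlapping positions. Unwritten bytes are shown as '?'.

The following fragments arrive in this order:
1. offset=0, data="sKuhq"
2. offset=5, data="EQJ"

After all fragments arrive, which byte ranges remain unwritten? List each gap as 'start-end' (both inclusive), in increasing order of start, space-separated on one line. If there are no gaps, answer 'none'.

Fragment 1: offset=0 len=5
Fragment 2: offset=5 len=3
Gaps: 8-12

Answer: 8-12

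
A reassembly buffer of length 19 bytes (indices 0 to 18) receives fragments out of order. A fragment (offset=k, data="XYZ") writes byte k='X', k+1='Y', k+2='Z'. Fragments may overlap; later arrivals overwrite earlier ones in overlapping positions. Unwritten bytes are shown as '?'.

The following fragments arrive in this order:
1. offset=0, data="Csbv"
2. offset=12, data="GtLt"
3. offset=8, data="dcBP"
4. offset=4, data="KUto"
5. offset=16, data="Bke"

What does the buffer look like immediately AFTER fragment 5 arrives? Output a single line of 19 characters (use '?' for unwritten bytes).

Fragment 1: offset=0 data="Csbv" -> buffer=Csbv???????????????
Fragment 2: offset=12 data="GtLt" -> buffer=Csbv????????GtLt???
Fragment 3: offset=8 data="dcBP" -> buffer=Csbv????dcBPGtLt???
Fragment 4: offset=4 data="KUto" -> buffer=CsbvKUtodcBPGtLt???
Fragment 5: offset=16 data="Bke" -> buffer=CsbvKUtodcBPGtLtBke

Answer: CsbvKUtodcBPGtLtBke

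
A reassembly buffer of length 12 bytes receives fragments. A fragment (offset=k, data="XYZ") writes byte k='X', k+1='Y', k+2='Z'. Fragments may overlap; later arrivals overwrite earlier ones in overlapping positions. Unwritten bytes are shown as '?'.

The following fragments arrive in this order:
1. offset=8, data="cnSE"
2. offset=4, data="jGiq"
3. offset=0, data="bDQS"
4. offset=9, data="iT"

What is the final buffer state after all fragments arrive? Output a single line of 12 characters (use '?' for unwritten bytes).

Fragment 1: offset=8 data="cnSE" -> buffer=????????cnSE
Fragment 2: offset=4 data="jGiq" -> buffer=????jGiqcnSE
Fragment 3: offset=0 data="bDQS" -> buffer=bDQSjGiqcnSE
Fragment 4: offset=9 data="iT" -> buffer=bDQSjGiqciTE

Answer: bDQSjGiqciTE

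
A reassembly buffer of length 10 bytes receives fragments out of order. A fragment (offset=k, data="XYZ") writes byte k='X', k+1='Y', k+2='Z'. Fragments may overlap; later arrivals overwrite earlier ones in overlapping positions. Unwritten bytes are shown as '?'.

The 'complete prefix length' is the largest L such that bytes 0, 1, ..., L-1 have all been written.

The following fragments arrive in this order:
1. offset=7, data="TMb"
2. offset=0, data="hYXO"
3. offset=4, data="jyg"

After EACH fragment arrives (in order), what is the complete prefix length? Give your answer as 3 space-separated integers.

Answer: 0 4 10

Derivation:
Fragment 1: offset=7 data="TMb" -> buffer=???????TMb -> prefix_len=0
Fragment 2: offset=0 data="hYXO" -> buffer=hYXO???TMb -> prefix_len=4
Fragment 3: offset=4 data="jyg" -> buffer=hYXOjygTMb -> prefix_len=10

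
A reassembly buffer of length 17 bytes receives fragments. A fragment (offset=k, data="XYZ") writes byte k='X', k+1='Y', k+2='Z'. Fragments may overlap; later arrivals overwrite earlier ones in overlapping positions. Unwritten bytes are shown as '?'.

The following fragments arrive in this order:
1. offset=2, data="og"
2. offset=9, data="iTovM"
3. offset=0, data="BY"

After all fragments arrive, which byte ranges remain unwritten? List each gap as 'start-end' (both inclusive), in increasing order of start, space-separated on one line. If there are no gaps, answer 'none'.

Fragment 1: offset=2 len=2
Fragment 2: offset=9 len=5
Fragment 3: offset=0 len=2
Gaps: 4-8 14-16

Answer: 4-8 14-16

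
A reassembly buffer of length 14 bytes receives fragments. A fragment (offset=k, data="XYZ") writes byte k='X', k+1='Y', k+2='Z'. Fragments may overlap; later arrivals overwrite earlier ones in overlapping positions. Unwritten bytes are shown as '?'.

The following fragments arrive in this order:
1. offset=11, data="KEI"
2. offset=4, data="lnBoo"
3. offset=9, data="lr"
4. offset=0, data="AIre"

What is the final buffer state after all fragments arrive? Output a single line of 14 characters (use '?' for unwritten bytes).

Answer: AIrelnBoolrKEI

Derivation:
Fragment 1: offset=11 data="KEI" -> buffer=???????????KEI
Fragment 2: offset=4 data="lnBoo" -> buffer=????lnBoo??KEI
Fragment 3: offset=9 data="lr" -> buffer=????lnBoolrKEI
Fragment 4: offset=0 data="AIre" -> buffer=AIrelnBoolrKEI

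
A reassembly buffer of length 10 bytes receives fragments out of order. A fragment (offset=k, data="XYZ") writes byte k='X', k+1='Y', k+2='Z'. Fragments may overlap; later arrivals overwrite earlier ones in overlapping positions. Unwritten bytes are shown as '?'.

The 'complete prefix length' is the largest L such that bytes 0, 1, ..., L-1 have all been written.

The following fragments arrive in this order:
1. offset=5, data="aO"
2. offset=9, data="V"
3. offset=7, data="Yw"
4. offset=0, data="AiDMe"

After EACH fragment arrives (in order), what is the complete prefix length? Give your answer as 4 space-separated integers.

Answer: 0 0 0 10

Derivation:
Fragment 1: offset=5 data="aO" -> buffer=?????aO??? -> prefix_len=0
Fragment 2: offset=9 data="V" -> buffer=?????aO??V -> prefix_len=0
Fragment 3: offset=7 data="Yw" -> buffer=?????aOYwV -> prefix_len=0
Fragment 4: offset=0 data="AiDMe" -> buffer=AiDMeaOYwV -> prefix_len=10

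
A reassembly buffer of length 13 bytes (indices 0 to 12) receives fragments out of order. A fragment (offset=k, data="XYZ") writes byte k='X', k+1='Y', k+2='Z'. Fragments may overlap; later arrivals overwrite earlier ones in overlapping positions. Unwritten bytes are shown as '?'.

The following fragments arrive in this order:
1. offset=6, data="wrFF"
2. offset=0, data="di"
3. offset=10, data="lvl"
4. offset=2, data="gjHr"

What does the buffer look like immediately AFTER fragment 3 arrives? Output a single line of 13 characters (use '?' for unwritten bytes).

Answer: di????wrFFlvl

Derivation:
Fragment 1: offset=6 data="wrFF" -> buffer=??????wrFF???
Fragment 2: offset=0 data="di" -> buffer=di????wrFF???
Fragment 3: offset=10 data="lvl" -> buffer=di????wrFFlvl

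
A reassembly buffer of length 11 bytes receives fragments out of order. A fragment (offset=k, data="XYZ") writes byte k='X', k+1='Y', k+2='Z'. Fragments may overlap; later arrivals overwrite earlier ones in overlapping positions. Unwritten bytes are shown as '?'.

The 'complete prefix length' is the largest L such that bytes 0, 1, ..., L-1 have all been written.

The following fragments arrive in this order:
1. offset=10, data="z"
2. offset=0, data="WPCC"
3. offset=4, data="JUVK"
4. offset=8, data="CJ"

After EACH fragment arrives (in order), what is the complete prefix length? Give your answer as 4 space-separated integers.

Fragment 1: offset=10 data="z" -> buffer=??????????z -> prefix_len=0
Fragment 2: offset=0 data="WPCC" -> buffer=WPCC??????z -> prefix_len=4
Fragment 3: offset=4 data="JUVK" -> buffer=WPCCJUVK??z -> prefix_len=8
Fragment 4: offset=8 data="CJ" -> buffer=WPCCJUVKCJz -> prefix_len=11

Answer: 0 4 8 11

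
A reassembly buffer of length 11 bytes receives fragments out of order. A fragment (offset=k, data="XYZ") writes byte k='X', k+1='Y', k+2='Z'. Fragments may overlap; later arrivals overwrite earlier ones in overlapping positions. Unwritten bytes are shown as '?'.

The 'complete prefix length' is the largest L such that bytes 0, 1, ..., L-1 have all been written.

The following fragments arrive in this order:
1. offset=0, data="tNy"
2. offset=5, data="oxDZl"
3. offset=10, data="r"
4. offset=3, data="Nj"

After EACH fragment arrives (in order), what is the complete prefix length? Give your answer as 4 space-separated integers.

Fragment 1: offset=0 data="tNy" -> buffer=tNy???????? -> prefix_len=3
Fragment 2: offset=5 data="oxDZl" -> buffer=tNy??oxDZl? -> prefix_len=3
Fragment 3: offset=10 data="r" -> buffer=tNy??oxDZlr -> prefix_len=3
Fragment 4: offset=3 data="Nj" -> buffer=tNyNjoxDZlr -> prefix_len=11

Answer: 3 3 3 11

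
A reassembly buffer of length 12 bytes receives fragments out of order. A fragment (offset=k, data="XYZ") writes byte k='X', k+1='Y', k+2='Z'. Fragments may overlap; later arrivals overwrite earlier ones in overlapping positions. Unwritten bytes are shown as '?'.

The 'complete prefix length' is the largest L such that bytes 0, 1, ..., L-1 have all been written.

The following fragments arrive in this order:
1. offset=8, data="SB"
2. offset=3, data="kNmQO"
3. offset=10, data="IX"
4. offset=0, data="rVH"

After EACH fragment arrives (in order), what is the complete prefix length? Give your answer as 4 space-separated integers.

Answer: 0 0 0 12

Derivation:
Fragment 1: offset=8 data="SB" -> buffer=????????SB?? -> prefix_len=0
Fragment 2: offset=3 data="kNmQO" -> buffer=???kNmQOSB?? -> prefix_len=0
Fragment 3: offset=10 data="IX" -> buffer=???kNmQOSBIX -> prefix_len=0
Fragment 4: offset=0 data="rVH" -> buffer=rVHkNmQOSBIX -> prefix_len=12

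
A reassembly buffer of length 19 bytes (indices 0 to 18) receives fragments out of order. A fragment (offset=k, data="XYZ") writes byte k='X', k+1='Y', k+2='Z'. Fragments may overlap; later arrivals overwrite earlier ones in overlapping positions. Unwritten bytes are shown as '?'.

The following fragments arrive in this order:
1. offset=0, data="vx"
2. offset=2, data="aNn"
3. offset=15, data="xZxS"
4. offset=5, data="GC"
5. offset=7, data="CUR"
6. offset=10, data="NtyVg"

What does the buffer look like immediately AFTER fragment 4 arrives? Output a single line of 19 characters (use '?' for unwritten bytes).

Fragment 1: offset=0 data="vx" -> buffer=vx?????????????????
Fragment 2: offset=2 data="aNn" -> buffer=vxaNn??????????????
Fragment 3: offset=15 data="xZxS" -> buffer=vxaNn??????????xZxS
Fragment 4: offset=5 data="GC" -> buffer=vxaNnGC????????xZxS

Answer: vxaNnGC????????xZxS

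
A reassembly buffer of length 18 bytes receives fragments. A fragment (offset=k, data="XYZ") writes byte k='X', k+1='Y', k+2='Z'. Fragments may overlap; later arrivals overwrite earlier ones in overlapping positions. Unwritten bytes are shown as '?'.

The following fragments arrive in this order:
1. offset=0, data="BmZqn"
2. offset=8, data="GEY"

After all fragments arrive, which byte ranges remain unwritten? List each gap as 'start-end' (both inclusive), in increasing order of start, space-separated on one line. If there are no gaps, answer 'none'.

Answer: 5-7 11-17

Derivation:
Fragment 1: offset=0 len=5
Fragment 2: offset=8 len=3
Gaps: 5-7 11-17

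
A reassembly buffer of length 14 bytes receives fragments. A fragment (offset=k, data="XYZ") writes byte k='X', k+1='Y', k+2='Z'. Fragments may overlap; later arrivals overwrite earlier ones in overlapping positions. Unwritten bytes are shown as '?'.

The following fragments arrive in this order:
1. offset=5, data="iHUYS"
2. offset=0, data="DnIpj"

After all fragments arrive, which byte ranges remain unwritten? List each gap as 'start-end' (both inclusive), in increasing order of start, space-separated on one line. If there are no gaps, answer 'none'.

Fragment 1: offset=5 len=5
Fragment 2: offset=0 len=5
Gaps: 10-13

Answer: 10-13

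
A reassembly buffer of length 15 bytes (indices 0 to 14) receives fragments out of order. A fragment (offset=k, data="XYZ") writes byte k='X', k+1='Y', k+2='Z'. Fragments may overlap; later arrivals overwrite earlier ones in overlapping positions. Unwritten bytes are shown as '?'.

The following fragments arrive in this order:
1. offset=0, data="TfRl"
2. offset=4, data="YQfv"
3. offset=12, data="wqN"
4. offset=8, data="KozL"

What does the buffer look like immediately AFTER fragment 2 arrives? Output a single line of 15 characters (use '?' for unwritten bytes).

Fragment 1: offset=0 data="TfRl" -> buffer=TfRl???????????
Fragment 2: offset=4 data="YQfv" -> buffer=TfRlYQfv???????

Answer: TfRlYQfv???????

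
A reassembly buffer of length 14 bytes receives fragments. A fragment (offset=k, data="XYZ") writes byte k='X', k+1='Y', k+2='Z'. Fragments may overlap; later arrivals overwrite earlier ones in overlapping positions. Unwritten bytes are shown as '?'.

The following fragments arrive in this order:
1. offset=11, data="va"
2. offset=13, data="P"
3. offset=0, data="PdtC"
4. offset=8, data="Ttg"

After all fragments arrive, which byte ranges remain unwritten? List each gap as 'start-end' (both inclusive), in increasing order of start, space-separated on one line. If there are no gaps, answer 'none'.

Answer: 4-7

Derivation:
Fragment 1: offset=11 len=2
Fragment 2: offset=13 len=1
Fragment 3: offset=0 len=4
Fragment 4: offset=8 len=3
Gaps: 4-7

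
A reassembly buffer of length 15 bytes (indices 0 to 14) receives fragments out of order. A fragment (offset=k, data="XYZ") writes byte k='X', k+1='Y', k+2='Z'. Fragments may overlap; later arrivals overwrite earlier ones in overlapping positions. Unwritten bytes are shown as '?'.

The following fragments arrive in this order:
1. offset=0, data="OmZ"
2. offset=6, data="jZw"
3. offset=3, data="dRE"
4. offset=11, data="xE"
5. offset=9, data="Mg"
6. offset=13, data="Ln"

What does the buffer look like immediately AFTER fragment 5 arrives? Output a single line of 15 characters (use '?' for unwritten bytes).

Fragment 1: offset=0 data="OmZ" -> buffer=OmZ????????????
Fragment 2: offset=6 data="jZw" -> buffer=OmZ???jZw??????
Fragment 3: offset=3 data="dRE" -> buffer=OmZdREjZw??????
Fragment 4: offset=11 data="xE" -> buffer=OmZdREjZw??xE??
Fragment 5: offset=9 data="Mg" -> buffer=OmZdREjZwMgxE??

Answer: OmZdREjZwMgxE??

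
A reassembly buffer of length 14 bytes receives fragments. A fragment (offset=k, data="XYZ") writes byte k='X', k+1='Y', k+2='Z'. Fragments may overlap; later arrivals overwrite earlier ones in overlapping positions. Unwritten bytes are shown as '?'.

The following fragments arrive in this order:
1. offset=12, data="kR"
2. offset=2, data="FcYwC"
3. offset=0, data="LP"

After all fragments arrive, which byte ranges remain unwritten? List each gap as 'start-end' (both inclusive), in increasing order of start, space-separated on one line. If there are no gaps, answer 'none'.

Answer: 7-11

Derivation:
Fragment 1: offset=12 len=2
Fragment 2: offset=2 len=5
Fragment 3: offset=0 len=2
Gaps: 7-11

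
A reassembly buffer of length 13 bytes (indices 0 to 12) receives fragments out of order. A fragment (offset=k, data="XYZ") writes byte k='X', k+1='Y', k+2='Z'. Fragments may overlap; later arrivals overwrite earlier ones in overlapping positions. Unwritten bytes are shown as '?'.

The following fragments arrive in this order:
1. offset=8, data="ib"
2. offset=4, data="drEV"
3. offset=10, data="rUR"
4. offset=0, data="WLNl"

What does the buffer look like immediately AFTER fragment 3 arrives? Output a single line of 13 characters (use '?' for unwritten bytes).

Answer: ????drEVibrUR

Derivation:
Fragment 1: offset=8 data="ib" -> buffer=????????ib???
Fragment 2: offset=4 data="drEV" -> buffer=????drEVib???
Fragment 3: offset=10 data="rUR" -> buffer=????drEVibrUR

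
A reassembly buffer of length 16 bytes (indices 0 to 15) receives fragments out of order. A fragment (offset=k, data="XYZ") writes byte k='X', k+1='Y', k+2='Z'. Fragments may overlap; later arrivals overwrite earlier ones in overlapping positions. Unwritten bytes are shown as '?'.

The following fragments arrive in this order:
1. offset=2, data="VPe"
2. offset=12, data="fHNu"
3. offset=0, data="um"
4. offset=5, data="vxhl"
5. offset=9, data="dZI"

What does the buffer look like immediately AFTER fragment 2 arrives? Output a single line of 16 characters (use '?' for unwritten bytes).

Fragment 1: offset=2 data="VPe" -> buffer=??VPe???????????
Fragment 2: offset=12 data="fHNu" -> buffer=??VPe???????fHNu

Answer: ??VPe???????fHNu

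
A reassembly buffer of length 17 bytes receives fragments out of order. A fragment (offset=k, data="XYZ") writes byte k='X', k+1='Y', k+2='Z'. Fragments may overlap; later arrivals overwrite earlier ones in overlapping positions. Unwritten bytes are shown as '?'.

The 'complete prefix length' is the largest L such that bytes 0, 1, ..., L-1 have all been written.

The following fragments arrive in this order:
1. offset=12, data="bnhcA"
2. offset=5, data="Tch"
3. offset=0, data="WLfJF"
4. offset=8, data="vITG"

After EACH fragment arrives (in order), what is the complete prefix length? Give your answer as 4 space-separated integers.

Fragment 1: offset=12 data="bnhcA" -> buffer=????????????bnhcA -> prefix_len=0
Fragment 2: offset=5 data="Tch" -> buffer=?????Tch????bnhcA -> prefix_len=0
Fragment 3: offset=0 data="WLfJF" -> buffer=WLfJFTch????bnhcA -> prefix_len=8
Fragment 4: offset=8 data="vITG" -> buffer=WLfJFTchvITGbnhcA -> prefix_len=17

Answer: 0 0 8 17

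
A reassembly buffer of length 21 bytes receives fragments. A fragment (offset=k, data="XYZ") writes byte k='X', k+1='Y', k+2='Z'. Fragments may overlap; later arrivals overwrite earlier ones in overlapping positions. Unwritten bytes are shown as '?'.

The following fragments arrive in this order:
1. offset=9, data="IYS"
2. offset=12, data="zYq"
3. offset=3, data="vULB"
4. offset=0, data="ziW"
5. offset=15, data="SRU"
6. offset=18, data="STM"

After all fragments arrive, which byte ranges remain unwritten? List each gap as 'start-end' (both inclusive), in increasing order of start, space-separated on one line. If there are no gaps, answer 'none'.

Answer: 7-8

Derivation:
Fragment 1: offset=9 len=3
Fragment 2: offset=12 len=3
Fragment 3: offset=3 len=4
Fragment 4: offset=0 len=3
Fragment 5: offset=15 len=3
Fragment 6: offset=18 len=3
Gaps: 7-8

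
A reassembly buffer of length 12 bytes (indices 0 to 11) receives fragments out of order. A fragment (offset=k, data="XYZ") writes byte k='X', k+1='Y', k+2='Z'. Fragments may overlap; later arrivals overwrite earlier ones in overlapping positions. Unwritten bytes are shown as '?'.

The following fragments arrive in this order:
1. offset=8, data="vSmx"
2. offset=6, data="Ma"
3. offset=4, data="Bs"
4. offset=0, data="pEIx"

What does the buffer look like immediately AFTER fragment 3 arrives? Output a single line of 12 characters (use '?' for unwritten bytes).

Answer: ????BsMavSmx

Derivation:
Fragment 1: offset=8 data="vSmx" -> buffer=????????vSmx
Fragment 2: offset=6 data="Ma" -> buffer=??????MavSmx
Fragment 3: offset=4 data="Bs" -> buffer=????BsMavSmx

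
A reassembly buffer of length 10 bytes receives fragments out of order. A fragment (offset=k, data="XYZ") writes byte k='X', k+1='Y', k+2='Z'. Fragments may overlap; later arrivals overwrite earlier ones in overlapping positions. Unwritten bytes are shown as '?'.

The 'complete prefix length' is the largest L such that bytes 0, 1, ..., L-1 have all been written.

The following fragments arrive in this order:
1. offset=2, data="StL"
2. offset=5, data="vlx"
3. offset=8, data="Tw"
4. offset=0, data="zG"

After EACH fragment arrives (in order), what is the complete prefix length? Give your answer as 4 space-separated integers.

Answer: 0 0 0 10

Derivation:
Fragment 1: offset=2 data="StL" -> buffer=??StL????? -> prefix_len=0
Fragment 2: offset=5 data="vlx" -> buffer=??StLvlx?? -> prefix_len=0
Fragment 3: offset=8 data="Tw" -> buffer=??StLvlxTw -> prefix_len=0
Fragment 4: offset=0 data="zG" -> buffer=zGStLvlxTw -> prefix_len=10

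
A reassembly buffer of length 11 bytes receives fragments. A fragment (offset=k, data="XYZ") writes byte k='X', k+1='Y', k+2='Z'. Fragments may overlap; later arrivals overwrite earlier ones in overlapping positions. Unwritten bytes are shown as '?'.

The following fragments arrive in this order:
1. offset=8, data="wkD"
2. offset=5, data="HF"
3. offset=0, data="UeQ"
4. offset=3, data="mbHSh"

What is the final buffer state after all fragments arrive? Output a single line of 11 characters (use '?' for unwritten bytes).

Answer: UeQmbHShwkD

Derivation:
Fragment 1: offset=8 data="wkD" -> buffer=????????wkD
Fragment 2: offset=5 data="HF" -> buffer=?????HF?wkD
Fragment 3: offset=0 data="UeQ" -> buffer=UeQ??HF?wkD
Fragment 4: offset=3 data="mbHSh" -> buffer=UeQmbHShwkD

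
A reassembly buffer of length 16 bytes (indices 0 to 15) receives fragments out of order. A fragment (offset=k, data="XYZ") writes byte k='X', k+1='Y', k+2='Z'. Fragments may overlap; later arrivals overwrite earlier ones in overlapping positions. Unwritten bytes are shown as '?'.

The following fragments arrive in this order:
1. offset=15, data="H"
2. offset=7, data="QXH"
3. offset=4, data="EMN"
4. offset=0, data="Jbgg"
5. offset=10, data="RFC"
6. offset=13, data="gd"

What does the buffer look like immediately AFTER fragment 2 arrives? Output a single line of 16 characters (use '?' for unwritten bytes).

Fragment 1: offset=15 data="H" -> buffer=???????????????H
Fragment 2: offset=7 data="QXH" -> buffer=???????QXH?????H

Answer: ???????QXH?????H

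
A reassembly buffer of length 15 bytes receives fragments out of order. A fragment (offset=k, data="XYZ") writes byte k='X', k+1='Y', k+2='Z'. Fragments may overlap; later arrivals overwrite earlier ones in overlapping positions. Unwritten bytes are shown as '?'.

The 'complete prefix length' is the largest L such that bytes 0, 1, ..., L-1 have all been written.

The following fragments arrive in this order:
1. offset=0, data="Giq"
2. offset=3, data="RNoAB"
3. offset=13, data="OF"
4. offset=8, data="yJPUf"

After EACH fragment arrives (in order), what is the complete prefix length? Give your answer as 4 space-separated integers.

Answer: 3 8 8 15

Derivation:
Fragment 1: offset=0 data="Giq" -> buffer=Giq???????????? -> prefix_len=3
Fragment 2: offset=3 data="RNoAB" -> buffer=GiqRNoAB??????? -> prefix_len=8
Fragment 3: offset=13 data="OF" -> buffer=GiqRNoAB?????OF -> prefix_len=8
Fragment 4: offset=8 data="yJPUf" -> buffer=GiqRNoAByJPUfOF -> prefix_len=15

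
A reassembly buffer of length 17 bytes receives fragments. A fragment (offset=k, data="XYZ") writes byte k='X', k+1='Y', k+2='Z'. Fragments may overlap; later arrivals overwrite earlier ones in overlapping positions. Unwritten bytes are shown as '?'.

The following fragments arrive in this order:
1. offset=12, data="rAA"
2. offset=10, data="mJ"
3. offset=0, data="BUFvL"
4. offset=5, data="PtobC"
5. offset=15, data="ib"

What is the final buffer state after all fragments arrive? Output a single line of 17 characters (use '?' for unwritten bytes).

Answer: BUFvLPtobCmJrAAib

Derivation:
Fragment 1: offset=12 data="rAA" -> buffer=????????????rAA??
Fragment 2: offset=10 data="mJ" -> buffer=??????????mJrAA??
Fragment 3: offset=0 data="BUFvL" -> buffer=BUFvL?????mJrAA??
Fragment 4: offset=5 data="PtobC" -> buffer=BUFvLPtobCmJrAA??
Fragment 5: offset=15 data="ib" -> buffer=BUFvLPtobCmJrAAib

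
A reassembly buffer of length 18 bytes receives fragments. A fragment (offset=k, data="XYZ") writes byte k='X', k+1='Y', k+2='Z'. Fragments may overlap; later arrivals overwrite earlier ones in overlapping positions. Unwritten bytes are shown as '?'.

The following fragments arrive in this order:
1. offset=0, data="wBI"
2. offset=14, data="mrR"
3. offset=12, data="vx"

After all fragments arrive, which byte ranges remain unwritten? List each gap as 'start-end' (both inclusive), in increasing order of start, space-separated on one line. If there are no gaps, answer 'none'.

Answer: 3-11 17-17

Derivation:
Fragment 1: offset=0 len=3
Fragment 2: offset=14 len=3
Fragment 3: offset=12 len=2
Gaps: 3-11 17-17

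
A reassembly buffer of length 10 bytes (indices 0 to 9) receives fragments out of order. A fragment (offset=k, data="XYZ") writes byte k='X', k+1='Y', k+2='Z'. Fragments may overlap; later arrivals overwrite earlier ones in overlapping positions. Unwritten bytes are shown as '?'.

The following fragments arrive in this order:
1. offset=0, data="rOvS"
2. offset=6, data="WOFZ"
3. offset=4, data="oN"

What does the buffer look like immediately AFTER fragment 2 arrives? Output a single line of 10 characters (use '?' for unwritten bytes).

Fragment 1: offset=0 data="rOvS" -> buffer=rOvS??????
Fragment 2: offset=6 data="WOFZ" -> buffer=rOvS??WOFZ

Answer: rOvS??WOFZ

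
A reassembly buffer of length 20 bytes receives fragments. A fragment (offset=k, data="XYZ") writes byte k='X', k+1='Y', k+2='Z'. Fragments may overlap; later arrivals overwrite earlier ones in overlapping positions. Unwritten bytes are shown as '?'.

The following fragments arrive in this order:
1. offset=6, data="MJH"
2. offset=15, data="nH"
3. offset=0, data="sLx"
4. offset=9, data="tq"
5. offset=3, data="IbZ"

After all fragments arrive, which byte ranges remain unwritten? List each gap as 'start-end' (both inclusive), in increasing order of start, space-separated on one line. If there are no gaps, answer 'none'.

Answer: 11-14 17-19

Derivation:
Fragment 1: offset=6 len=3
Fragment 2: offset=15 len=2
Fragment 3: offset=0 len=3
Fragment 4: offset=9 len=2
Fragment 5: offset=3 len=3
Gaps: 11-14 17-19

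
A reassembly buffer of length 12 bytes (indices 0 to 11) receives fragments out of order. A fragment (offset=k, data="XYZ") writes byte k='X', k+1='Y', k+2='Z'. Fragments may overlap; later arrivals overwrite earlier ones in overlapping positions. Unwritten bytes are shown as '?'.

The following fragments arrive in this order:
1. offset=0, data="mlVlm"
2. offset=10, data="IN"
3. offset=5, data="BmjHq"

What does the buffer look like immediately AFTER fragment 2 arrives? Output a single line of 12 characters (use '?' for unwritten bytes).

Answer: mlVlm?????IN

Derivation:
Fragment 1: offset=0 data="mlVlm" -> buffer=mlVlm???????
Fragment 2: offset=10 data="IN" -> buffer=mlVlm?????IN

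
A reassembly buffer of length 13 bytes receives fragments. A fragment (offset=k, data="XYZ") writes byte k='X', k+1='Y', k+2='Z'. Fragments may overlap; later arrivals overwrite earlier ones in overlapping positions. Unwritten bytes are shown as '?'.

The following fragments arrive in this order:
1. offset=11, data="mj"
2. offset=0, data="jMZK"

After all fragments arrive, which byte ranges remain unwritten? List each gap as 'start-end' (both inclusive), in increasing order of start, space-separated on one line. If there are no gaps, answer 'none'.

Answer: 4-10

Derivation:
Fragment 1: offset=11 len=2
Fragment 2: offset=0 len=4
Gaps: 4-10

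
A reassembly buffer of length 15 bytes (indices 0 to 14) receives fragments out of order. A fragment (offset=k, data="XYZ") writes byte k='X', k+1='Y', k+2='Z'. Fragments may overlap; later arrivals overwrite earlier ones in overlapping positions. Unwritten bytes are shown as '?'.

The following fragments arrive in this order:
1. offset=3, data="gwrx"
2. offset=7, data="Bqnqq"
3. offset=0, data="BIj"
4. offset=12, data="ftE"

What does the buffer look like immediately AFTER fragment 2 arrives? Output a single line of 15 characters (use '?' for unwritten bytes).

Fragment 1: offset=3 data="gwrx" -> buffer=???gwrx????????
Fragment 2: offset=7 data="Bqnqq" -> buffer=???gwrxBqnqq???

Answer: ???gwrxBqnqq???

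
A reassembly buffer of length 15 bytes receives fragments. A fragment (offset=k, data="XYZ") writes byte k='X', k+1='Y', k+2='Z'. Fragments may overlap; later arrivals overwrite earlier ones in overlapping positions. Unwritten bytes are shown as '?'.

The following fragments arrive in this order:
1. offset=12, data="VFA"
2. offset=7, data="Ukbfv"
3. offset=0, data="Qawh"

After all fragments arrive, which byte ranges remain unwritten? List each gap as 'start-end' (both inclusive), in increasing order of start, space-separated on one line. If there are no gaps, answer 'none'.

Answer: 4-6

Derivation:
Fragment 1: offset=12 len=3
Fragment 2: offset=7 len=5
Fragment 3: offset=0 len=4
Gaps: 4-6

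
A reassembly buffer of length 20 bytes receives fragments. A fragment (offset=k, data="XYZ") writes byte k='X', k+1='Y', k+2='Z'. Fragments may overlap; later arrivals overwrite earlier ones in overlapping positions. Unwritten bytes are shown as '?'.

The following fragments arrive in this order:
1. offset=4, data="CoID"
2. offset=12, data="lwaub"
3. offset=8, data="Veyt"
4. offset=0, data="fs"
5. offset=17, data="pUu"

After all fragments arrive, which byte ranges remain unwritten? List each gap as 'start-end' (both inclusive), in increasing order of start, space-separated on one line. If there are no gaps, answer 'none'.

Answer: 2-3

Derivation:
Fragment 1: offset=4 len=4
Fragment 2: offset=12 len=5
Fragment 3: offset=8 len=4
Fragment 4: offset=0 len=2
Fragment 5: offset=17 len=3
Gaps: 2-3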